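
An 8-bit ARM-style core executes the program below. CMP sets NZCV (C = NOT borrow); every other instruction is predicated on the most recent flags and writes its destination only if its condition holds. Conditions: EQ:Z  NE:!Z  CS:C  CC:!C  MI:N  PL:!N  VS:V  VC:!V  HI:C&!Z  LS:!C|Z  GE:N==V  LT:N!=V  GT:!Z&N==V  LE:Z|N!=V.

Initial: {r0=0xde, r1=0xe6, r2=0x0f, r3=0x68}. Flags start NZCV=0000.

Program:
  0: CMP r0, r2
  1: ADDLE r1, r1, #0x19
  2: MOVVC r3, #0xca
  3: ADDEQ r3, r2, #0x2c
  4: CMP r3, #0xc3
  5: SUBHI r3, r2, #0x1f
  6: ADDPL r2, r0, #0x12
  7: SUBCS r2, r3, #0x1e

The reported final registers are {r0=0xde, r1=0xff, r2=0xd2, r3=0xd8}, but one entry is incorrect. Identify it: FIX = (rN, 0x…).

0: ✓ CMP  NZCV=1010
1: ✓ ADDLE  r1←0xff
2: ✓ MOVVC  r3←0xca
3: · ADDEQ
4: ✓ CMP  NZCV=0010
5: ✓ SUBHI  r3←0xf0
6: ✓ ADDPL  r2←0xf0
7: ✓ SUBCS  r2←0xd2

FIX = (r3, 0xf0)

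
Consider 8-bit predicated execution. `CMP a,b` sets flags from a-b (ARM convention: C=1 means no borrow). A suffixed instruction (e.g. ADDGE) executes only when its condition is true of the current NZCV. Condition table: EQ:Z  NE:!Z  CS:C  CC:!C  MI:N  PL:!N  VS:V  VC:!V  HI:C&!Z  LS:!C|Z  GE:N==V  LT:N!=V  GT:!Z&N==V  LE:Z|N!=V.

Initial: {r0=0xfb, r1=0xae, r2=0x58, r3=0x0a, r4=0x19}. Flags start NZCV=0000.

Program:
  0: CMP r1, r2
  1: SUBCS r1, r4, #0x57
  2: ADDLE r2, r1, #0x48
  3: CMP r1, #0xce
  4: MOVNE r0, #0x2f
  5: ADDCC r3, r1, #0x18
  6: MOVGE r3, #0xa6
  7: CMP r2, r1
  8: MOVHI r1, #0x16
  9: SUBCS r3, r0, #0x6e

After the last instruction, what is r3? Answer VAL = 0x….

0: ✓ CMP  NZCV=0011
1: ✓ SUBCS  r1←0xc2
2: ✓ ADDLE  r2←0x0a
3: ✓ CMP  NZCV=1000
4: ✓ MOVNE  r0←0x2f
5: ✓ ADDCC  r3←0xda
6: · MOVGE
7: ✓ CMP  NZCV=0000
8: · MOVHI
9: · SUBCS

VAL = 0xda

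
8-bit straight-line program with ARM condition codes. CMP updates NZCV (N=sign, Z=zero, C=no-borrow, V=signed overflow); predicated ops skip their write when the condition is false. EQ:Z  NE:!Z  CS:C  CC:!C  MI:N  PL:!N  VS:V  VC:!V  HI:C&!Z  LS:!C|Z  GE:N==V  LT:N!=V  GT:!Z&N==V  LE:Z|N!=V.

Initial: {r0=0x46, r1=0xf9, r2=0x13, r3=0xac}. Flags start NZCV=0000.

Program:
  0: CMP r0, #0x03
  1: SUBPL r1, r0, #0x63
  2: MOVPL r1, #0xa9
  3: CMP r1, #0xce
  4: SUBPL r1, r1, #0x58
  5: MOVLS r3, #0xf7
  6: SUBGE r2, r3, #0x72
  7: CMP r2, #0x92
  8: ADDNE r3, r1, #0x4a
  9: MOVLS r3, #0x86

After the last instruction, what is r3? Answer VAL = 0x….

VAL = 0x86

[0] flags=0010 → (cmp)
[1] flags=0010 PL?T → r1=0xe3
[2] flags=0010 PL?T → r1=0xa9
[3] flags=1000 → (cmp)
[4] flags=1000 PL?F → skip
[5] flags=1000 LS?T → r3=0xf7
[6] flags=1000 GE?F → skip
[7] flags=1001 → (cmp)
[8] flags=1001 NE?T → r3=0xf3
[9] flags=1001 LS?T → r3=0x86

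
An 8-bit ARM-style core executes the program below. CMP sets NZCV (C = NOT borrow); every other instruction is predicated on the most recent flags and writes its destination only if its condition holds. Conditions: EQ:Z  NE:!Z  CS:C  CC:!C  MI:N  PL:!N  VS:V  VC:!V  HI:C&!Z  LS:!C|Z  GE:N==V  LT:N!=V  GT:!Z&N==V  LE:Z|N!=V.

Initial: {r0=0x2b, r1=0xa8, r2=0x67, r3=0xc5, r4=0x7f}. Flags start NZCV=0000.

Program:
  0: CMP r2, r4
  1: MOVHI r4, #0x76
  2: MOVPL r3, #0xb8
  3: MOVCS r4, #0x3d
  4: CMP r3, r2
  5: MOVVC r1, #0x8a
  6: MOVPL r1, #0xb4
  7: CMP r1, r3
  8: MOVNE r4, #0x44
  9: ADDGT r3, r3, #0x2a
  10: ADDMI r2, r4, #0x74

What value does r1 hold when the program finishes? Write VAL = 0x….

[0] flags=1000 → (cmp)
[1] flags=1000 HI?F → skip
[2] flags=1000 PL?F → skip
[3] flags=1000 CS?F → skip
[4] flags=0011 → (cmp)
[5] flags=0011 VC?F → skip
[6] flags=0011 PL?T → r1=0xb4
[7] flags=1000 → (cmp)
[8] flags=1000 NE?T → r4=0x44
[9] flags=1000 GT?F → skip
[10] flags=1000 MI?T → r2=0xb8

VAL = 0xb4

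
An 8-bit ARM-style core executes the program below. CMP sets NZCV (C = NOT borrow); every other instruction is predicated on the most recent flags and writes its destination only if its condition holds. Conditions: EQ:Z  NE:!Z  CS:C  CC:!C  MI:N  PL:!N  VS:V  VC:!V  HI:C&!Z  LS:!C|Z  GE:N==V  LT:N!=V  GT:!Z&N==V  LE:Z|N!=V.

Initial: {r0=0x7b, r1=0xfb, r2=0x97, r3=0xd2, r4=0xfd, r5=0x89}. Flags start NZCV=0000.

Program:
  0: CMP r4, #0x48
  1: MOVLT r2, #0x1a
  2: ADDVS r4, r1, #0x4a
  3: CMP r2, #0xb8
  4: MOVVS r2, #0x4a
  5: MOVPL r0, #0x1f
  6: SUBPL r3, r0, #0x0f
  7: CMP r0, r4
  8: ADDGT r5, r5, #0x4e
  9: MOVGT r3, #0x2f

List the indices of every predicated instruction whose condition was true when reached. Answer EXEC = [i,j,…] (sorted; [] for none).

0: ✓ CMP  NZCV=1010
1: ✓ MOVLT  r2←0x1a
2: · ADDVS
3: ✓ CMP  NZCV=0000
4: · MOVVS
5: ✓ MOVPL  r0←0x1f
6: ✓ SUBPL  r3←0x10
7: ✓ CMP  NZCV=0000
8: ✓ ADDGT  r5←0xd7
9: ✓ MOVGT  r3←0x2f

EXEC = [1,5,6,8,9]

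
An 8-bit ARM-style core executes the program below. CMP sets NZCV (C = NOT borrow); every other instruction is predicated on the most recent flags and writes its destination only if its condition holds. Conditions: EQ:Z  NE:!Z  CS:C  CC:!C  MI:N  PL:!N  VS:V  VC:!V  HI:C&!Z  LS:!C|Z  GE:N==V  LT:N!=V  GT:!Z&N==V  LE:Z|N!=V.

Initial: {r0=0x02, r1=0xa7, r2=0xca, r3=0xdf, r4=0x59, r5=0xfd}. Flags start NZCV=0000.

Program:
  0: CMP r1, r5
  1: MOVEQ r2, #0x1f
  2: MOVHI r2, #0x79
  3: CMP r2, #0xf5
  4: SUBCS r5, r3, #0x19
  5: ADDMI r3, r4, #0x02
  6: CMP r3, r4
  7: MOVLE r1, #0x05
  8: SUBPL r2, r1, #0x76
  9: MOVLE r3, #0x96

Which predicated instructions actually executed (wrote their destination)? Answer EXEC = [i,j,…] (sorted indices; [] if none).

0: ✓ CMP  NZCV=1000
1: · MOVEQ
2: · MOVHI
3: ✓ CMP  NZCV=1000
4: · SUBCS
5: ✓ ADDMI  r3←0x5b
6: ✓ CMP  NZCV=0010
7: · MOVLE
8: ✓ SUBPL  r2←0x31
9: · MOVLE

EXEC = [5,8]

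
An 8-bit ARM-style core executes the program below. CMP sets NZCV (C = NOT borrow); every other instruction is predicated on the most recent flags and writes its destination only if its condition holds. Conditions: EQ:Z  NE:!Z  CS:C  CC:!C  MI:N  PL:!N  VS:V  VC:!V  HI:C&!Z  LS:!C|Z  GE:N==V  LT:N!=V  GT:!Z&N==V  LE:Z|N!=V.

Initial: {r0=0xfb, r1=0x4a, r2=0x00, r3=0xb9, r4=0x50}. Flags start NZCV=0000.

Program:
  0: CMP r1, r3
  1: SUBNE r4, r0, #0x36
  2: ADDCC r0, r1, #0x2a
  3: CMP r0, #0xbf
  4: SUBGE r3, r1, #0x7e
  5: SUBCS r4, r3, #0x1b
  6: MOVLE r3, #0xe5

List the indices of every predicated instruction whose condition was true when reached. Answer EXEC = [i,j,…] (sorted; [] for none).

[0] flags=1001 → (cmp)
[1] flags=1001 NE?T → r4=0xc5
[2] flags=1001 CC?T → r0=0x74
[3] flags=1001 → (cmp)
[4] flags=1001 GE?T → r3=0xcc
[5] flags=1001 CS?F → skip
[6] flags=1001 LE?F → skip

EXEC = [1,2,4]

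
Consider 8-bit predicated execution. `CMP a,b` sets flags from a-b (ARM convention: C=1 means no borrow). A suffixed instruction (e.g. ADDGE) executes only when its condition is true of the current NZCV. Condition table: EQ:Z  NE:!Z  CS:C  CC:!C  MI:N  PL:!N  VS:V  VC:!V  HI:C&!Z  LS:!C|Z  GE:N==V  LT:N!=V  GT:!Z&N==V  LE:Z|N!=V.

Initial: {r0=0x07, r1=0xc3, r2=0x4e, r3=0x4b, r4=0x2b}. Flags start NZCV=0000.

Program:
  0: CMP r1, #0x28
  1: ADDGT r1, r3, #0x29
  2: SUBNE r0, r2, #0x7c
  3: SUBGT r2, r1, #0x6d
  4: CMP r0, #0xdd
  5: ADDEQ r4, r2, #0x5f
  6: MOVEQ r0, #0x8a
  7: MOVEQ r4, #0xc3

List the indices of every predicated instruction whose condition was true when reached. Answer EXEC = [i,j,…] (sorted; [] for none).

EXEC = [2]

[0] flags=1010 → (cmp)
[1] flags=1010 GT?F → skip
[2] flags=1010 NE?T → r0=0xd2
[3] flags=1010 GT?F → skip
[4] flags=1000 → (cmp)
[5] flags=1000 EQ?F → skip
[6] flags=1000 EQ?F → skip
[7] flags=1000 EQ?F → skip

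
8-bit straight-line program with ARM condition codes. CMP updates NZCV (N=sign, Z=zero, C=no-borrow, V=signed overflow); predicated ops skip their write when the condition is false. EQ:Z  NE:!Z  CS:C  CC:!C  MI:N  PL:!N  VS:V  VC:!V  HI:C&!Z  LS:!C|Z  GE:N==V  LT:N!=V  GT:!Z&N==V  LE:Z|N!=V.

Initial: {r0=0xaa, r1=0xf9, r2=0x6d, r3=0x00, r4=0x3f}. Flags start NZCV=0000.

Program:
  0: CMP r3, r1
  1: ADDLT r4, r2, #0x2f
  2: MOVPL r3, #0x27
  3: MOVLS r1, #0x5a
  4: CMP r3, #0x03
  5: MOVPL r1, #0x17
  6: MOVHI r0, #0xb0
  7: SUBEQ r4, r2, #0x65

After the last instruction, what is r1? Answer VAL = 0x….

VAL = 0x17

0: ✓ CMP  NZCV=0000
1: · ADDLT
2: ✓ MOVPL  r3←0x27
3: ✓ MOVLS  r1←0x5a
4: ✓ CMP  NZCV=0010
5: ✓ MOVPL  r1←0x17
6: ✓ MOVHI  r0←0xb0
7: · SUBEQ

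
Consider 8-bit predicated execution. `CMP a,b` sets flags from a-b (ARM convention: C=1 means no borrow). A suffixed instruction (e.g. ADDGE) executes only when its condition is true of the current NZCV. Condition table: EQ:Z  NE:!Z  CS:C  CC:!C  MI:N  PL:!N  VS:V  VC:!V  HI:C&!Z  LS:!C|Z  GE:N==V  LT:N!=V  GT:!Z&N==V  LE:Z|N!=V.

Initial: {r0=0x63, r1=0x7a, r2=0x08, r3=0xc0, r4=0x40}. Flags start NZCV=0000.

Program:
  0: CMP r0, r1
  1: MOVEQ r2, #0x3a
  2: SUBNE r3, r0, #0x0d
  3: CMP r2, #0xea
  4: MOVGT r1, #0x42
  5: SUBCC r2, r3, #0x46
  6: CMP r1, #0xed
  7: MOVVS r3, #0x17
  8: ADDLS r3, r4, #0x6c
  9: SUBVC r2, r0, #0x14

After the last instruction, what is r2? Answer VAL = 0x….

[0] flags=1000 → (cmp)
[1] flags=1000 EQ?F → skip
[2] flags=1000 NE?T → r3=0x56
[3] flags=0000 → (cmp)
[4] flags=0000 GT?T → r1=0x42
[5] flags=0000 CC?T → r2=0x10
[6] flags=0000 → (cmp)
[7] flags=0000 VS?F → skip
[8] flags=0000 LS?T → r3=0xac
[9] flags=0000 VC?T → r2=0x4f

VAL = 0x4f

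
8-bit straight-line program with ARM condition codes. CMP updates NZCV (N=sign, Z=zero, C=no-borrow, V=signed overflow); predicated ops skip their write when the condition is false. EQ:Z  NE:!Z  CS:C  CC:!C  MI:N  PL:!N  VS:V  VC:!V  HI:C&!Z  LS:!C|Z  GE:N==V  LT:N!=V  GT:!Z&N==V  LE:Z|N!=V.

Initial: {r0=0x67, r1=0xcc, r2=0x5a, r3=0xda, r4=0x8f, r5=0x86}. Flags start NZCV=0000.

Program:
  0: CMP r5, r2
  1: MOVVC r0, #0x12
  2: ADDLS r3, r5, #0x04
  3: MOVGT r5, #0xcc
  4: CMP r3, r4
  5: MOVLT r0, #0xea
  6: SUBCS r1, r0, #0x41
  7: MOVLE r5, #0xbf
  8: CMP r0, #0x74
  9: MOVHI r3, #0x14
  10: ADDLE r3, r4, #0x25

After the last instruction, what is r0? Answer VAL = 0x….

0: ✓ CMP  NZCV=0011
1: · MOVVC
2: · ADDLS
3: · MOVGT
4: ✓ CMP  NZCV=0010
5: · MOVLT
6: ✓ SUBCS  r1←0x26
7: · MOVLE
8: ✓ CMP  NZCV=1000
9: · MOVHI
10: ✓ ADDLE  r3←0xb4

VAL = 0x67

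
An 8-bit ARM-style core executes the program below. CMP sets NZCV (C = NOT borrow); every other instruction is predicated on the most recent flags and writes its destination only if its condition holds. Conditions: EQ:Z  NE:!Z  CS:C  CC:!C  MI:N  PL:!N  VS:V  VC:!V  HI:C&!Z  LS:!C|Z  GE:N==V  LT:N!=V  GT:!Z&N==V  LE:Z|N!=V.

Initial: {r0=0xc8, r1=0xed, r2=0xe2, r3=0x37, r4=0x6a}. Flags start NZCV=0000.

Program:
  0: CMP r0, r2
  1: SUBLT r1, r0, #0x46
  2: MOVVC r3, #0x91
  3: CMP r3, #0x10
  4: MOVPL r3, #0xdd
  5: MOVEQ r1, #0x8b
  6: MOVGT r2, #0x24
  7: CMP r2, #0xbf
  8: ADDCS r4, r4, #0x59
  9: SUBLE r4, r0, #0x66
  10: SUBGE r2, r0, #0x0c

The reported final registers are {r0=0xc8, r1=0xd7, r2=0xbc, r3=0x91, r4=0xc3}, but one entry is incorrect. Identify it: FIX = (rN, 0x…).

FIX = (r1, 0x82)

[0] flags=1000 → (cmp)
[1] flags=1000 LT?T → r1=0x82
[2] flags=1000 VC?T → r3=0x91
[3] flags=1010 → (cmp)
[4] flags=1010 PL?F → skip
[5] flags=1010 EQ?F → skip
[6] flags=1010 GT?F → skip
[7] flags=0010 → (cmp)
[8] flags=0010 CS?T → r4=0xc3
[9] flags=0010 LE?F → skip
[10] flags=0010 GE?T → r2=0xbc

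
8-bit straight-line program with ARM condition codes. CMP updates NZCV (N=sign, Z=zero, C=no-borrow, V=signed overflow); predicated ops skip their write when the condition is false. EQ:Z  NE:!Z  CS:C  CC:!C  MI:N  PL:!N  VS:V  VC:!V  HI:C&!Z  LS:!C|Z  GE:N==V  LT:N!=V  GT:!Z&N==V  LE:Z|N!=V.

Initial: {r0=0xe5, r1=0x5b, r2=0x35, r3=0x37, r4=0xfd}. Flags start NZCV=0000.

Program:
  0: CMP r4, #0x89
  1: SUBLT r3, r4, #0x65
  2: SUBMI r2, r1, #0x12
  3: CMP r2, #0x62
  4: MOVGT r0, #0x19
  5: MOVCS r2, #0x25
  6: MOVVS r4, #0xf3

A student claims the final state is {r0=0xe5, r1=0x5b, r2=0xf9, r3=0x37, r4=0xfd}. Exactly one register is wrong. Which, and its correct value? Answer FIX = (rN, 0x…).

FIX = (r2, 0x35)

0: ✓ CMP  NZCV=0010
1: · SUBLT
2: · SUBMI
3: ✓ CMP  NZCV=1000
4: · MOVGT
5: · MOVCS
6: · MOVVS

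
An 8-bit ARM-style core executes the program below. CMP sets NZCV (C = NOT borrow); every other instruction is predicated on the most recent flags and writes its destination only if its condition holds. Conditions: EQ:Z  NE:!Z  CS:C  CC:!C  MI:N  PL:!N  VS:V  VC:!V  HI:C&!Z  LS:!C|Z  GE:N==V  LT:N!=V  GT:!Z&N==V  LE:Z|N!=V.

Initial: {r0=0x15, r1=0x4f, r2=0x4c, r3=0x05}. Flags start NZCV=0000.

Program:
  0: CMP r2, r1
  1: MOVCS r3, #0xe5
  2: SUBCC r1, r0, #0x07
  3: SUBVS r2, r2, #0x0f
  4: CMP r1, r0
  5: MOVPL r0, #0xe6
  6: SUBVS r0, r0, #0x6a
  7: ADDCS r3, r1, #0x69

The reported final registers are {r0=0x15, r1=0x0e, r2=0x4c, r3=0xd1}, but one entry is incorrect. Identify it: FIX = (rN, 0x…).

FIX = (r3, 0x05)

[0] flags=1000 → (cmp)
[1] flags=1000 CS?F → skip
[2] flags=1000 CC?T → r1=0x0e
[3] flags=1000 VS?F → skip
[4] flags=1000 → (cmp)
[5] flags=1000 PL?F → skip
[6] flags=1000 VS?F → skip
[7] flags=1000 CS?F → skip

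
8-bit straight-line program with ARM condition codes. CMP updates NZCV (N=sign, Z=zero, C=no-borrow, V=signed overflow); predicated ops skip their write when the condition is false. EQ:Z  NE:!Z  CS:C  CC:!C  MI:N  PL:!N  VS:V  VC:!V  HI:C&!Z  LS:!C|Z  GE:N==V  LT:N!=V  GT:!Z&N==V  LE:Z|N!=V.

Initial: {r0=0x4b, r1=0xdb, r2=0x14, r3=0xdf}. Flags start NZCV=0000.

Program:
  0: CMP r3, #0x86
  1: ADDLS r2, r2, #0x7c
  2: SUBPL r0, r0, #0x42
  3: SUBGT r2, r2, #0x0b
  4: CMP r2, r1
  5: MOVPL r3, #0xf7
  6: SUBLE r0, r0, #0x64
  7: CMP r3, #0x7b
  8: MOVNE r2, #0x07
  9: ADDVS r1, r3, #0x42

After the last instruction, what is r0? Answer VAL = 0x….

0: ✓ CMP  NZCV=0010
1: · ADDLS
2: ✓ SUBPL  r0←0x09
3: ✓ SUBGT  r2←0x09
4: ✓ CMP  NZCV=0000
5: ✓ MOVPL  r3←0xf7
6: · SUBLE
7: ✓ CMP  NZCV=0011
8: ✓ MOVNE  r2←0x07
9: ✓ ADDVS  r1←0x39

VAL = 0x09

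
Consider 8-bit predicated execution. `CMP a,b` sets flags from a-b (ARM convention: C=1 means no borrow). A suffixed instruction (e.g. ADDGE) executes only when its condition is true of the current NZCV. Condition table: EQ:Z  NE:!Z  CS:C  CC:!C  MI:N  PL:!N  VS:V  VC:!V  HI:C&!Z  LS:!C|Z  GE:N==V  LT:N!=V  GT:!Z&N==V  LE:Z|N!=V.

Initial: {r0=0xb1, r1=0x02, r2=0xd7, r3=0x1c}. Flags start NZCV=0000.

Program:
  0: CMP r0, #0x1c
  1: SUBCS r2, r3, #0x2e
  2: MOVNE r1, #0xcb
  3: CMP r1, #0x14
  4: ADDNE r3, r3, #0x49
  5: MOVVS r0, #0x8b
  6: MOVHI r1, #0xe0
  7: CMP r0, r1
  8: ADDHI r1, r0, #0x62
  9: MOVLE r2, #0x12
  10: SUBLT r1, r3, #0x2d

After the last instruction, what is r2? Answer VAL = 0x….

0: ✓ CMP  NZCV=1010
1: ✓ SUBCS  r2←0xee
2: ✓ MOVNE  r1←0xcb
3: ✓ CMP  NZCV=1010
4: ✓ ADDNE  r3←0x65
5: · MOVVS
6: ✓ MOVHI  r1←0xe0
7: ✓ CMP  NZCV=1000
8: · ADDHI
9: ✓ MOVLE  r2←0x12
10: ✓ SUBLT  r1←0x38

VAL = 0x12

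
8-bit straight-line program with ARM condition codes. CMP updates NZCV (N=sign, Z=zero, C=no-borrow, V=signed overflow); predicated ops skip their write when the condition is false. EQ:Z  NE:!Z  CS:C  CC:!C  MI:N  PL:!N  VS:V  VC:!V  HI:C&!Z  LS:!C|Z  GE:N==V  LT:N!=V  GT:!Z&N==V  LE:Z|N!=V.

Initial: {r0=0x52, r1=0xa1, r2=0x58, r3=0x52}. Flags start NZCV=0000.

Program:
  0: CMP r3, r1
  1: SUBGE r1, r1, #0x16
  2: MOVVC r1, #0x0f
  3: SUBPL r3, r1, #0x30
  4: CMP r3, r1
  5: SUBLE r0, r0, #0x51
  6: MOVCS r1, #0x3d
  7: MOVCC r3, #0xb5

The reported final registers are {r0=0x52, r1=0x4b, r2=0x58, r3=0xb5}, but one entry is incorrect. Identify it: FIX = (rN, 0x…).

0: ✓ CMP  NZCV=1001
1: ✓ SUBGE  r1←0x8b
2: · MOVVC
3: · SUBPL
4: ✓ CMP  NZCV=1001
5: · SUBLE
6: · MOVCS
7: ✓ MOVCC  r3←0xb5

FIX = (r1, 0x8b)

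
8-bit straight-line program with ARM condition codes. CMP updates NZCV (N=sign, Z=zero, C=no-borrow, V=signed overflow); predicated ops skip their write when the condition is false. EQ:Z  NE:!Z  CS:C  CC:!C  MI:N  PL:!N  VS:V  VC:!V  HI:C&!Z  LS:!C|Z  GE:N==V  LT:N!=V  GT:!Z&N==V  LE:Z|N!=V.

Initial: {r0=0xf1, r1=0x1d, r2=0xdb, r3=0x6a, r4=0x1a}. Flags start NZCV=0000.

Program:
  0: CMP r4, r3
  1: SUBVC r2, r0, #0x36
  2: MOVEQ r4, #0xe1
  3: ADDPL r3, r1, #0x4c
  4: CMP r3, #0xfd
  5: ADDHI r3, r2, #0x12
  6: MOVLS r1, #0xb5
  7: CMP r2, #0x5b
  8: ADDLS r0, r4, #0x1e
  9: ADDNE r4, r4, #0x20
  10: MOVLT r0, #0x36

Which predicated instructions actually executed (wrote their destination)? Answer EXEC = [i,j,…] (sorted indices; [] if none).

EXEC = [1,6,9,10]

0: ✓ CMP  NZCV=1000
1: ✓ SUBVC  r2←0xbb
2: · MOVEQ
3: · ADDPL
4: ✓ CMP  NZCV=0000
5: · ADDHI
6: ✓ MOVLS  r1←0xb5
7: ✓ CMP  NZCV=0011
8: · ADDLS
9: ✓ ADDNE  r4←0x3a
10: ✓ MOVLT  r0←0x36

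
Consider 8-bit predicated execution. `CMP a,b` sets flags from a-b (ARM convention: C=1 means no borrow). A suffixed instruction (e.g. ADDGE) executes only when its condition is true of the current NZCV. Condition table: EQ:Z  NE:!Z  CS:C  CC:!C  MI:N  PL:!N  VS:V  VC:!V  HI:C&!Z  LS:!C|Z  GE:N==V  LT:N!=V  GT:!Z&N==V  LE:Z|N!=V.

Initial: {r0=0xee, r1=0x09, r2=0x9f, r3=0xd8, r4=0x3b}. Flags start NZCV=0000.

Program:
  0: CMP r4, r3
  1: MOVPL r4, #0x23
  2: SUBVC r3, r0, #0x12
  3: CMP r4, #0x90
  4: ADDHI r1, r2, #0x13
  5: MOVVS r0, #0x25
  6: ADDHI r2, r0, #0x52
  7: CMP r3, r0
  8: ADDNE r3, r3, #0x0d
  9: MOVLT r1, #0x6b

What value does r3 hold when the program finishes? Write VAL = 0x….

0: ✓ CMP  NZCV=0000
1: ✓ MOVPL  r4←0x23
2: ✓ SUBVC  r3←0xdc
3: ✓ CMP  NZCV=1001
4: · ADDHI
5: ✓ MOVVS  r0←0x25
6: · ADDHI
7: ✓ CMP  NZCV=1010
8: ✓ ADDNE  r3←0xe9
9: ✓ MOVLT  r1←0x6b

VAL = 0xe9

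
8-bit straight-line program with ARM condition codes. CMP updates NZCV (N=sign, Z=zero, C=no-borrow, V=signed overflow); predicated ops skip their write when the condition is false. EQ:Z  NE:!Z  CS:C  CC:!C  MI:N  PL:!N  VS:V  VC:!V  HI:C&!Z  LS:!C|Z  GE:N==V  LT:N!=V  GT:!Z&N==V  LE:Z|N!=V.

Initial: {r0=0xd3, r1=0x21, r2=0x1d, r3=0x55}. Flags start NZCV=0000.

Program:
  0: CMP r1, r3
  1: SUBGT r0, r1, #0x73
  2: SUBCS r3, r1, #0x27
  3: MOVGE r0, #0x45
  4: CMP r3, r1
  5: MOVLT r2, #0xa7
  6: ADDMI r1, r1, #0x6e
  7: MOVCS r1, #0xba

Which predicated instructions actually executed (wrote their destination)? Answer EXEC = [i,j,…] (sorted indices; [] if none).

0: ✓ CMP  NZCV=1000
1: · SUBGT
2: · SUBCS
3: · MOVGE
4: ✓ CMP  NZCV=0010
5: · MOVLT
6: · ADDMI
7: ✓ MOVCS  r1←0xba

EXEC = [7]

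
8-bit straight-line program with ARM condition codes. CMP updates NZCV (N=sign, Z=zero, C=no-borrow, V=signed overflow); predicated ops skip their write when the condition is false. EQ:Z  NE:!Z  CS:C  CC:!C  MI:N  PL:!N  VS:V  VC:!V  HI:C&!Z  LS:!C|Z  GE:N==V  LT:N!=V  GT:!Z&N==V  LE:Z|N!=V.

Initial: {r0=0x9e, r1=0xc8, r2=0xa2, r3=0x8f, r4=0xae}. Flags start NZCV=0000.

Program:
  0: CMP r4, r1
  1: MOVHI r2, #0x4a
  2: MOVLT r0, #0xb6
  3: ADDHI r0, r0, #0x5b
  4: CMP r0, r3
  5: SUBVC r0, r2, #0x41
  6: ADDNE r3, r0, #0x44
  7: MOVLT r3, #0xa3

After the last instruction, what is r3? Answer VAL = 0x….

VAL = 0xa5

0: ✓ CMP  NZCV=1000
1: · MOVHI
2: ✓ MOVLT  r0←0xb6
3: · ADDHI
4: ✓ CMP  NZCV=0010
5: ✓ SUBVC  r0←0x61
6: ✓ ADDNE  r3←0xa5
7: · MOVLT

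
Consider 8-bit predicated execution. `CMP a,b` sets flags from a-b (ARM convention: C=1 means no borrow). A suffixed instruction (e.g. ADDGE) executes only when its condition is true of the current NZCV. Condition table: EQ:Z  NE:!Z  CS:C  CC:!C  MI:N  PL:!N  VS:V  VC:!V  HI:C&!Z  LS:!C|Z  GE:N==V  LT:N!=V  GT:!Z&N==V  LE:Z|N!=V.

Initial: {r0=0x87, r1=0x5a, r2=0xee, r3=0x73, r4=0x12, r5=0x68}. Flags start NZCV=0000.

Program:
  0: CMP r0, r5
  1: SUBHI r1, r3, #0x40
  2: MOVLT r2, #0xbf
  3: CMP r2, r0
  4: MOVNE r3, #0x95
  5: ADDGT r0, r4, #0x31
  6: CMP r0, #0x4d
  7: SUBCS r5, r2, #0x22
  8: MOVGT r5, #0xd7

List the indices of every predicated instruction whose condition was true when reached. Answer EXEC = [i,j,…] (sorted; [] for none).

[0] flags=0011 → (cmp)
[1] flags=0011 HI?T → r1=0x33
[2] flags=0011 LT?T → r2=0xbf
[3] flags=0010 → (cmp)
[4] flags=0010 NE?T → r3=0x95
[5] flags=0010 GT?T → r0=0x43
[6] flags=1000 → (cmp)
[7] flags=1000 CS?F → skip
[8] flags=1000 GT?F → skip

EXEC = [1,2,4,5]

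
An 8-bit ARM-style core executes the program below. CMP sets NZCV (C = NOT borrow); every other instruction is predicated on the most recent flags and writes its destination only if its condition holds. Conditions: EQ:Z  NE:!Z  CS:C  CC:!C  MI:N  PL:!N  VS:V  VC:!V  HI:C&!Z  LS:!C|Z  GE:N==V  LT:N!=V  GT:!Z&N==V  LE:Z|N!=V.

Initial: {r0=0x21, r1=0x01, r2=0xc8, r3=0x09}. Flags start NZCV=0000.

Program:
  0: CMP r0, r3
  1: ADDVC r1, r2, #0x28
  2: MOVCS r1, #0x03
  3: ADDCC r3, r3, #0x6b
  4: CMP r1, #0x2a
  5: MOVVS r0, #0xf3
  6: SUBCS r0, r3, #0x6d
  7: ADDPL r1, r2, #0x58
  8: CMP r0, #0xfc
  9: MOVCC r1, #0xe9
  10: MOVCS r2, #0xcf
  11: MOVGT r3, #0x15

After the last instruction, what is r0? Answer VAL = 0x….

VAL = 0x21

0: ✓ CMP  NZCV=0010
1: ✓ ADDVC  r1←0xf0
2: ✓ MOVCS  r1←0x03
3: · ADDCC
4: ✓ CMP  NZCV=1000
5: · MOVVS
6: · SUBCS
7: · ADDPL
8: ✓ CMP  NZCV=0000
9: ✓ MOVCC  r1←0xe9
10: · MOVCS
11: ✓ MOVGT  r3←0x15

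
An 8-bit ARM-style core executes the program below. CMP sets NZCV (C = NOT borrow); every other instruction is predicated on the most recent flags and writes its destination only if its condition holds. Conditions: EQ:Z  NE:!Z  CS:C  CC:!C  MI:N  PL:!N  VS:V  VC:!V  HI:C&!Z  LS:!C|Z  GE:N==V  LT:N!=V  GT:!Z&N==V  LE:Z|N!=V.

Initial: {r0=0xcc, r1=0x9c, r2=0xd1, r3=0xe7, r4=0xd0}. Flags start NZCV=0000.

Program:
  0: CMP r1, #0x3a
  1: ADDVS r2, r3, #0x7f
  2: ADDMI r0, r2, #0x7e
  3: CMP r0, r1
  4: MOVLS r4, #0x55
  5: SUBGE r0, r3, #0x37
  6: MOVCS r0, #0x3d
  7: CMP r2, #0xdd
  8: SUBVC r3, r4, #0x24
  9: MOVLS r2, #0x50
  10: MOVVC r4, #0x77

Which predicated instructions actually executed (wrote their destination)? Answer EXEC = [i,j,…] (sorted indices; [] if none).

0: ✓ CMP  NZCV=0011
1: ✓ ADDVS  r2←0x66
2: · ADDMI
3: ✓ CMP  NZCV=0010
4: · MOVLS
5: ✓ SUBGE  r0←0xb0
6: ✓ MOVCS  r0←0x3d
7: ✓ CMP  NZCV=1001
8: · SUBVC
9: ✓ MOVLS  r2←0x50
10: · MOVVC

EXEC = [1,5,6,9]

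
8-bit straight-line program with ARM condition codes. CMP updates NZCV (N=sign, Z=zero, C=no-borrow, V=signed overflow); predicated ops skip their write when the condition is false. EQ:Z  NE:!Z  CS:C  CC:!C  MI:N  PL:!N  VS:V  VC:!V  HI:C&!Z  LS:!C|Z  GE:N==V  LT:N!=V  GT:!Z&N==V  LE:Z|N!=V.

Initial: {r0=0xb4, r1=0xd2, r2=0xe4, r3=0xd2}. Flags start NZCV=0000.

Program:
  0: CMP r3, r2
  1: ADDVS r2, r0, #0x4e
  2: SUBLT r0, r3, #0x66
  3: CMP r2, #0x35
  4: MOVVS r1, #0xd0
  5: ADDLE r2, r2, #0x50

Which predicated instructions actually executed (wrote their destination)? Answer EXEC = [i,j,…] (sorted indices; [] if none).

[0] flags=1000 → (cmp)
[1] flags=1000 VS?F → skip
[2] flags=1000 LT?T → r0=0x6c
[3] flags=1010 → (cmp)
[4] flags=1010 VS?F → skip
[5] flags=1010 LE?T → r2=0x34

EXEC = [2,5]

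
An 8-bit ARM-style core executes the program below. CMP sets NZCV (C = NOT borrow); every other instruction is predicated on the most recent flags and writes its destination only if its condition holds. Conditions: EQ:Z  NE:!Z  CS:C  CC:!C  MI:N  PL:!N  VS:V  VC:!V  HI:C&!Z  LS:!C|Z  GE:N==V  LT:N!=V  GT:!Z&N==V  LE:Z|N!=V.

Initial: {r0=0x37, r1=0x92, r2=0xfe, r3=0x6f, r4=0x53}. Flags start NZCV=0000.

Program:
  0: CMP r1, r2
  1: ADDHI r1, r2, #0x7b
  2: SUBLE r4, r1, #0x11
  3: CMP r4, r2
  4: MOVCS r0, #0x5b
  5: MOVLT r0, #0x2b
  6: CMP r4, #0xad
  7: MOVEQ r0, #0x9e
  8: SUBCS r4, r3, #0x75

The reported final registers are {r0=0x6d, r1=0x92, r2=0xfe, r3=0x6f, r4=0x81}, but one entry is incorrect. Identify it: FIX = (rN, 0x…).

FIX = (r0, 0x2b)

[0] flags=1000 → (cmp)
[1] flags=1000 HI?F → skip
[2] flags=1000 LE?T → r4=0x81
[3] flags=1000 → (cmp)
[4] flags=1000 CS?F → skip
[5] flags=1000 LT?T → r0=0x2b
[6] flags=1000 → (cmp)
[7] flags=1000 EQ?F → skip
[8] flags=1000 CS?F → skip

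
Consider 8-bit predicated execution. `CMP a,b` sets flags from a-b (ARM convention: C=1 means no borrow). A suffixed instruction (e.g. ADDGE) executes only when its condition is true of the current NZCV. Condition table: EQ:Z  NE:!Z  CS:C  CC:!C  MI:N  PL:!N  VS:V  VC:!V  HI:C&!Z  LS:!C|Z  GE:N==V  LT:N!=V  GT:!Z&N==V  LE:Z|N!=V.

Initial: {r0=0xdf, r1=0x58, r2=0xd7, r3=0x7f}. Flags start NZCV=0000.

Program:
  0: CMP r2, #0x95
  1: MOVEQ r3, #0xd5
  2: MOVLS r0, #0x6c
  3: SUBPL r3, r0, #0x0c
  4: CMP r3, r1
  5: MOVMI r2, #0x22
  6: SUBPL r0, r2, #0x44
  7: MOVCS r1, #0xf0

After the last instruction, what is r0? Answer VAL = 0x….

[0] flags=0010 → (cmp)
[1] flags=0010 EQ?F → skip
[2] flags=0010 LS?F → skip
[3] flags=0010 PL?T → r3=0xd3
[4] flags=0011 → (cmp)
[5] flags=0011 MI?F → skip
[6] flags=0011 PL?T → r0=0x93
[7] flags=0011 CS?T → r1=0xf0

VAL = 0x93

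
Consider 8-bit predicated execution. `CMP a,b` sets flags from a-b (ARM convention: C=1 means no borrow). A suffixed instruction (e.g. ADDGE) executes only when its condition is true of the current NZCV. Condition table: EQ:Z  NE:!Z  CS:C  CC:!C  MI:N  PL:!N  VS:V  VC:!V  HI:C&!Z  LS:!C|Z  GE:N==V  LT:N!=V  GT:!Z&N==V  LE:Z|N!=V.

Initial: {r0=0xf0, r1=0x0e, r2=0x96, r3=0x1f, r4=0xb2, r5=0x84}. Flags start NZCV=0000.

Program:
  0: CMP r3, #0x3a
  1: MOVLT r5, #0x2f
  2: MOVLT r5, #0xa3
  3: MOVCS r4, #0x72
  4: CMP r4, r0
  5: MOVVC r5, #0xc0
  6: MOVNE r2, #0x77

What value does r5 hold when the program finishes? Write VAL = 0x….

VAL = 0xc0

[0] flags=1000 → (cmp)
[1] flags=1000 LT?T → r5=0x2f
[2] flags=1000 LT?T → r5=0xa3
[3] flags=1000 CS?F → skip
[4] flags=1000 → (cmp)
[5] flags=1000 VC?T → r5=0xc0
[6] flags=1000 NE?T → r2=0x77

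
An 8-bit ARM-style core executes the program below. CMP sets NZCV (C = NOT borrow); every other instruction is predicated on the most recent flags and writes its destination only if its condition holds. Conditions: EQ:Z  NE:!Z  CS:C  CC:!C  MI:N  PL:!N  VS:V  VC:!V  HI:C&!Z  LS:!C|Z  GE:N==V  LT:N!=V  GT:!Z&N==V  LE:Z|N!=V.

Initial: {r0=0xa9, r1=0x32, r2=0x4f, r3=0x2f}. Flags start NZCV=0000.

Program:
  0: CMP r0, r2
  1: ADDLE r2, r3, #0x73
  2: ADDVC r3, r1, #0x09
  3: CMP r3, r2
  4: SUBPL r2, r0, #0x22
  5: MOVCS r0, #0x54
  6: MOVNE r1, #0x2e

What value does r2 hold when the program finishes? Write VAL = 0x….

[0] flags=0011 → (cmp)
[1] flags=0011 LE?T → r2=0xa2
[2] flags=0011 VC?F → skip
[3] flags=1001 → (cmp)
[4] flags=1001 PL?F → skip
[5] flags=1001 CS?F → skip
[6] flags=1001 NE?T → r1=0x2e

VAL = 0xa2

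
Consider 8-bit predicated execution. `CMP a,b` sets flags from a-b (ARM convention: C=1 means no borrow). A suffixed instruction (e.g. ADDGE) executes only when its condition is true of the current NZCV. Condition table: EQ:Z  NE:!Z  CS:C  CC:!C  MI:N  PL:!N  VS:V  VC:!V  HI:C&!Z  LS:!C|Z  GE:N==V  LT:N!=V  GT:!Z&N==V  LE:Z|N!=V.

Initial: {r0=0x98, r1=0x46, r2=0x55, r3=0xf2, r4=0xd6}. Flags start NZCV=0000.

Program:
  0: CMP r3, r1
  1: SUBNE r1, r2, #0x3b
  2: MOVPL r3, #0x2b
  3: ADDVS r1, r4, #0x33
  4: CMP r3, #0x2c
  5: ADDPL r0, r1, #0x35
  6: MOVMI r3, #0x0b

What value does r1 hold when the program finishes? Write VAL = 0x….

0: ✓ CMP  NZCV=1010
1: ✓ SUBNE  r1←0x1a
2: · MOVPL
3: · ADDVS
4: ✓ CMP  NZCV=1010
5: · ADDPL
6: ✓ MOVMI  r3←0x0b

VAL = 0x1a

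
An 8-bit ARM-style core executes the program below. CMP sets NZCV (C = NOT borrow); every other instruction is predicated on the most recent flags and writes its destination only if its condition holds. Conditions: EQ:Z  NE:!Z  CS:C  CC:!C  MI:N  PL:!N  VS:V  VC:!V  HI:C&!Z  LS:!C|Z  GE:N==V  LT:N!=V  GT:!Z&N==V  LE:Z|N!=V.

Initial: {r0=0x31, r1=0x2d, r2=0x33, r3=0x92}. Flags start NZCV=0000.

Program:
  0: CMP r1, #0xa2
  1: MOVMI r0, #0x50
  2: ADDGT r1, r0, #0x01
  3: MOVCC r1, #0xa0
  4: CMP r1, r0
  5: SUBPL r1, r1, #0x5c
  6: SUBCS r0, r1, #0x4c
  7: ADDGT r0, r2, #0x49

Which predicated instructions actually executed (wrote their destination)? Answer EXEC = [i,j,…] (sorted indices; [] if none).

0: ✓ CMP  NZCV=1001
1: ✓ MOVMI  r0←0x50
2: ✓ ADDGT  r1←0x51
3: ✓ MOVCC  r1←0xa0
4: ✓ CMP  NZCV=0011
5: ✓ SUBPL  r1←0x44
6: ✓ SUBCS  r0←0xf8
7: · ADDGT

EXEC = [1,2,3,5,6]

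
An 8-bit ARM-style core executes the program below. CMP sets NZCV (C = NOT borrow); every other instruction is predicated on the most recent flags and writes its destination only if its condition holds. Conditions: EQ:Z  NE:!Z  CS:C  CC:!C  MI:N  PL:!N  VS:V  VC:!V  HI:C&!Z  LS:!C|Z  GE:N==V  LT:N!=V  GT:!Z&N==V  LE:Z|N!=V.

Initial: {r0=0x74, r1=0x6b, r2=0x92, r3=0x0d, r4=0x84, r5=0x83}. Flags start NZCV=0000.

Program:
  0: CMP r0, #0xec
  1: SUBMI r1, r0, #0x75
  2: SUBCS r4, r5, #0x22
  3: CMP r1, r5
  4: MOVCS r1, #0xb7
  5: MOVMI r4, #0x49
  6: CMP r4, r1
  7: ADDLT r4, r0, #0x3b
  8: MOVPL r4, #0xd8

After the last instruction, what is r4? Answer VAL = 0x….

VAL = 0xaf

0: ✓ CMP  NZCV=1001
1: ✓ SUBMI  r1←0xff
2: · SUBCS
3: ✓ CMP  NZCV=0010
4: ✓ MOVCS  r1←0xb7
5: · MOVMI
6: ✓ CMP  NZCV=1000
7: ✓ ADDLT  r4←0xaf
8: · MOVPL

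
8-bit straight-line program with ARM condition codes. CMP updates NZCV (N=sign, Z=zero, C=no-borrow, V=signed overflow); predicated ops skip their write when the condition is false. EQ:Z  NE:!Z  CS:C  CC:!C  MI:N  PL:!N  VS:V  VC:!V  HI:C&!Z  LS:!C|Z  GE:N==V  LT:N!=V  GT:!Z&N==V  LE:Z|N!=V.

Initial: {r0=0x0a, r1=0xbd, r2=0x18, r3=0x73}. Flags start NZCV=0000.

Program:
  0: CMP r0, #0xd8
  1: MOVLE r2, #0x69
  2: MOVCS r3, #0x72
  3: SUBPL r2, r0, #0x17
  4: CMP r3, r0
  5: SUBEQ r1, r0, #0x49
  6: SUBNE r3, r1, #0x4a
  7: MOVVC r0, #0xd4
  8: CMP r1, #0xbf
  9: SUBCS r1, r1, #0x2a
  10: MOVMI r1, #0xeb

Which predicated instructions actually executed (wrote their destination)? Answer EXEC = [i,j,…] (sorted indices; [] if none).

0: ✓ CMP  NZCV=0000
1: · MOVLE
2: · MOVCS
3: ✓ SUBPL  r2←0xf3
4: ✓ CMP  NZCV=0010
5: · SUBEQ
6: ✓ SUBNE  r3←0x73
7: ✓ MOVVC  r0←0xd4
8: ✓ CMP  NZCV=1000
9: · SUBCS
10: ✓ MOVMI  r1←0xeb

EXEC = [3,6,7,10]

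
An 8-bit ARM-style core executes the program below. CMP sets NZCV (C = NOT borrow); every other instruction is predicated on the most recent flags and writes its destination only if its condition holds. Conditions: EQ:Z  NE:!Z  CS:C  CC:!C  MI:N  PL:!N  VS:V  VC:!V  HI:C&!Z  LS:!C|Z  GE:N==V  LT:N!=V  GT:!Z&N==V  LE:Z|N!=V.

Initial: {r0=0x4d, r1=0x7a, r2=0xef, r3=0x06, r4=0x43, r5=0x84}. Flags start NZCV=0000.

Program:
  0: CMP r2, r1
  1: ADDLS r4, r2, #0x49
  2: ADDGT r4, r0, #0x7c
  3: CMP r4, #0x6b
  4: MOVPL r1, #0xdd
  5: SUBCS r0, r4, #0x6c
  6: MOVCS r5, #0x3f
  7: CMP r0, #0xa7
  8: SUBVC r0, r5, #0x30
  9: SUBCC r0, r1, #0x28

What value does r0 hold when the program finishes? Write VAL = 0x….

0: ✓ CMP  NZCV=0011
1: · ADDLS
2: · ADDGT
3: ✓ CMP  NZCV=1000
4: · MOVPL
5: · SUBCS
6: · MOVCS
7: ✓ CMP  NZCV=1001
8: · SUBVC
9: ✓ SUBCC  r0←0x52

VAL = 0x52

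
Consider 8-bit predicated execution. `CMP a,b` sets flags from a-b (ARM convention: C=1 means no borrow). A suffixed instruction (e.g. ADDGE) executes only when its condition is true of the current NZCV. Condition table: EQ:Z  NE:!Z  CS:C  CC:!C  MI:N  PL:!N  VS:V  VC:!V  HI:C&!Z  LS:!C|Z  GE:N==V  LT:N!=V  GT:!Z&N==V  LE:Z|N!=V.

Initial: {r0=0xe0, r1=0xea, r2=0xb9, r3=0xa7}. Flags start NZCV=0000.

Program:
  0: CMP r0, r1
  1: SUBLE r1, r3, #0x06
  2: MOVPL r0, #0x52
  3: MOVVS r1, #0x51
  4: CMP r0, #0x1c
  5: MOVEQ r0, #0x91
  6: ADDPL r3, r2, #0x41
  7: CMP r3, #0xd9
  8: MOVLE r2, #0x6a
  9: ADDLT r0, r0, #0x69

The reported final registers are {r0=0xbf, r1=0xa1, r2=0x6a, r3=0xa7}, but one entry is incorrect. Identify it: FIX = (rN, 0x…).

FIX = (r0, 0x49)

0: ✓ CMP  NZCV=1000
1: ✓ SUBLE  r1←0xa1
2: · MOVPL
3: · MOVVS
4: ✓ CMP  NZCV=1010
5: · MOVEQ
6: · ADDPL
7: ✓ CMP  NZCV=1000
8: ✓ MOVLE  r2←0x6a
9: ✓ ADDLT  r0←0x49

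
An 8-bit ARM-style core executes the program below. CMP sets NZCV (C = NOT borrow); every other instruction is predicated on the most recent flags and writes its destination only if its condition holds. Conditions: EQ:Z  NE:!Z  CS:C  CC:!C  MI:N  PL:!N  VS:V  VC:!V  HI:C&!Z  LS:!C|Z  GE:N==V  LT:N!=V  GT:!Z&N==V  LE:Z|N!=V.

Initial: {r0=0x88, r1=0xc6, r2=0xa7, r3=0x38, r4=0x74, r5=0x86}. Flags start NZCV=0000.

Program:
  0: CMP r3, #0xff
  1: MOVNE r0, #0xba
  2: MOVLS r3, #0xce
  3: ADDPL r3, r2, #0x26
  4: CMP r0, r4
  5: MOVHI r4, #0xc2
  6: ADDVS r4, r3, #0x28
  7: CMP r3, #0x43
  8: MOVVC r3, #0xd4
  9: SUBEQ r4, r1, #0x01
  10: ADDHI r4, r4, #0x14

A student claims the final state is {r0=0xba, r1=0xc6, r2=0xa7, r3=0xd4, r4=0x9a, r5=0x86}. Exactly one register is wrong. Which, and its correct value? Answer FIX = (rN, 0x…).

FIX = (r4, 0x09)

[0] flags=0000 → (cmp)
[1] flags=0000 NE?T → r0=0xba
[2] flags=0000 LS?T → r3=0xce
[3] flags=0000 PL?T → r3=0xcd
[4] flags=0011 → (cmp)
[5] flags=0011 HI?T → r4=0xc2
[6] flags=0011 VS?T → r4=0xf5
[7] flags=1010 → (cmp)
[8] flags=1010 VC?T → r3=0xd4
[9] flags=1010 EQ?F → skip
[10] flags=1010 HI?T → r4=0x09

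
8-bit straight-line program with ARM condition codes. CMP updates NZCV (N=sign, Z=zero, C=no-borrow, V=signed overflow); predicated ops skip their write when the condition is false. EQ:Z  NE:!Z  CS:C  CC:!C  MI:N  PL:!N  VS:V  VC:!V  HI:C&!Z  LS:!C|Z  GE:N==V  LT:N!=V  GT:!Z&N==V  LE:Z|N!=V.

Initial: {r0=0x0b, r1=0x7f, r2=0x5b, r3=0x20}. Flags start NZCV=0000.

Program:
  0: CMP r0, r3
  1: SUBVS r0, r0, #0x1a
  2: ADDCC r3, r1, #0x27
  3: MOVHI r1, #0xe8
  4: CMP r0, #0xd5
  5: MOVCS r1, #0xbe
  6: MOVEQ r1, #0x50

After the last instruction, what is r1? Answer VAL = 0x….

VAL = 0x7f

0: ✓ CMP  NZCV=1000
1: · SUBVS
2: ✓ ADDCC  r3←0xa6
3: · MOVHI
4: ✓ CMP  NZCV=0000
5: · MOVCS
6: · MOVEQ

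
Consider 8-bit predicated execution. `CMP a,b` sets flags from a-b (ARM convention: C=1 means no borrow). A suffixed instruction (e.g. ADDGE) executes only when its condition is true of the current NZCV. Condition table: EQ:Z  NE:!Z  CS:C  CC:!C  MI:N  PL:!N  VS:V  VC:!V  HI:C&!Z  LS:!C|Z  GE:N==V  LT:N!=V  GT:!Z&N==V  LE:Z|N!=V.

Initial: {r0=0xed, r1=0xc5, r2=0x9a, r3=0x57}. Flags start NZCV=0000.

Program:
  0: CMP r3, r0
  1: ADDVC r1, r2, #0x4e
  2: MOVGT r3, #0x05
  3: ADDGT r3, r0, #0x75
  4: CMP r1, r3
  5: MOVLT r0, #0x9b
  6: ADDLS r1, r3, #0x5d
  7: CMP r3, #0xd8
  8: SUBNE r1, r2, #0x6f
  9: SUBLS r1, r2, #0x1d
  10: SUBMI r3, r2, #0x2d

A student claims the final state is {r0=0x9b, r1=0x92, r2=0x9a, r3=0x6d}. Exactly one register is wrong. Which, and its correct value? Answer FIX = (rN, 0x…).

FIX = (r1, 0x7d)

[0] flags=0000 → (cmp)
[1] flags=0000 VC?T → r1=0xe8
[2] flags=0000 GT?T → r3=0x05
[3] flags=0000 GT?T → r3=0x62
[4] flags=1010 → (cmp)
[5] flags=1010 LT?T → r0=0x9b
[6] flags=1010 LS?F → skip
[7] flags=1001 → (cmp)
[8] flags=1001 NE?T → r1=0x2b
[9] flags=1001 LS?T → r1=0x7d
[10] flags=1001 MI?T → r3=0x6d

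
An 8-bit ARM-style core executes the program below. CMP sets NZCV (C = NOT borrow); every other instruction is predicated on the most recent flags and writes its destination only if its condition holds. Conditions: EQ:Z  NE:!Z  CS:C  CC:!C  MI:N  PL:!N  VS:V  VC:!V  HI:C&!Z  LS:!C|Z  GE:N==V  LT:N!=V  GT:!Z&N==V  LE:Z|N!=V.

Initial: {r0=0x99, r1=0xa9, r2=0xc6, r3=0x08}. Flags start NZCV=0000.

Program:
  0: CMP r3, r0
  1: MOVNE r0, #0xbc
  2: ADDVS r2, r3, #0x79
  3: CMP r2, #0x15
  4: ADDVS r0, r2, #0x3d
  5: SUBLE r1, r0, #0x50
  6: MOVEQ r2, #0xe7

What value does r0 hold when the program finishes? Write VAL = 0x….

VAL = 0xbc

0: ✓ CMP  NZCV=0000
1: ✓ MOVNE  r0←0xbc
2: · ADDVS
3: ✓ CMP  NZCV=1010
4: · ADDVS
5: ✓ SUBLE  r1←0x6c
6: · MOVEQ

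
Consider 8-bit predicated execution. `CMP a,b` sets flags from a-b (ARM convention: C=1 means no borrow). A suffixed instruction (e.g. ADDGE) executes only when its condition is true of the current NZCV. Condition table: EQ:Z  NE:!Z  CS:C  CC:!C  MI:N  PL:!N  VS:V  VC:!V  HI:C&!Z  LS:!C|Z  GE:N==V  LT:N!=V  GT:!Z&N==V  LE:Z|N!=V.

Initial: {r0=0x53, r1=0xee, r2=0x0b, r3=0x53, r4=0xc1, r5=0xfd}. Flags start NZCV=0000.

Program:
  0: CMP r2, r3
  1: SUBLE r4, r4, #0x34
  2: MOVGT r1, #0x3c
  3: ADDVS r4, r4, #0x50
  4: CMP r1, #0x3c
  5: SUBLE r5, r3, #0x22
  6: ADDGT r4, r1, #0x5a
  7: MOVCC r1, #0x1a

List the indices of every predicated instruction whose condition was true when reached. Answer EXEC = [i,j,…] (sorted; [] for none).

[0] flags=1000 → (cmp)
[1] flags=1000 LE?T → r4=0x8d
[2] flags=1000 GT?F → skip
[3] flags=1000 VS?F → skip
[4] flags=1010 → (cmp)
[5] flags=1010 LE?T → r5=0x31
[6] flags=1010 GT?F → skip
[7] flags=1010 CC?F → skip

EXEC = [1,5]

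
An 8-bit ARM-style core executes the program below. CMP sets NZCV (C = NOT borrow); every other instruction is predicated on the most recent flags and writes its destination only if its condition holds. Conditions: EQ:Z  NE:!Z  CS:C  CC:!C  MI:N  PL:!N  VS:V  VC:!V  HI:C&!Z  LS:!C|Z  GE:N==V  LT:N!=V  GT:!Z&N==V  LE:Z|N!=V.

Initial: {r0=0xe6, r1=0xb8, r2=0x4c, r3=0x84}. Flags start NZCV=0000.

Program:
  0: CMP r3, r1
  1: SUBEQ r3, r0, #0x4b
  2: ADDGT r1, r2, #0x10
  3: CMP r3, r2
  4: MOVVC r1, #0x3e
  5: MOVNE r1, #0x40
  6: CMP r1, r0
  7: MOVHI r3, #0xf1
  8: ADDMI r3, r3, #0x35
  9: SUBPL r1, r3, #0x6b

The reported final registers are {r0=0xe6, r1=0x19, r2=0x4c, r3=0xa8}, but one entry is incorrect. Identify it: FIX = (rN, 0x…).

[0] flags=1000 → (cmp)
[1] flags=1000 EQ?F → skip
[2] flags=1000 GT?F → skip
[3] flags=0011 → (cmp)
[4] flags=0011 VC?F → skip
[5] flags=0011 NE?T → r1=0x40
[6] flags=0000 → (cmp)
[7] flags=0000 HI?F → skip
[8] flags=0000 MI?F → skip
[9] flags=0000 PL?T → r1=0x19

FIX = (r3, 0x84)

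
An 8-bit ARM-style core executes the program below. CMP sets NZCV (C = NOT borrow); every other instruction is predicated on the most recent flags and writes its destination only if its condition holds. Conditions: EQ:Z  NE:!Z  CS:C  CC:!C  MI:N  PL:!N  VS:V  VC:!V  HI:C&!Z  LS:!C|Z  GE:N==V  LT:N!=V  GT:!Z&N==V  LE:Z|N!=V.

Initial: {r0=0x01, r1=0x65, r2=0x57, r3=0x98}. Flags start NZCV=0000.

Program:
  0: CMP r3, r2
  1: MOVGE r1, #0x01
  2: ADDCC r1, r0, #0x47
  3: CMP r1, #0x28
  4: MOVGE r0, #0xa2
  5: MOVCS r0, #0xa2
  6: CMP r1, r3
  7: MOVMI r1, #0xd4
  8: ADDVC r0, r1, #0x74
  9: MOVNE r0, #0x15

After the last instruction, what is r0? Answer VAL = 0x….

VAL = 0x15

[0] flags=0011 → (cmp)
[1] flags=0011 GE?F → skip
[2] flags=0011 CC?F → skip
[3] flags=0010 → (cmp)
[4] flags=0010 GE?T → r0=0xa2
[5] flags=0010 CS?T → r0=0xa2
[6] flags=1001 → (cmp)
[7] flags=1001 MI?T → r1=0xd4
[8] flags=1001 VC?F → skip
[9] flags=1001 NE?T → r0=0x15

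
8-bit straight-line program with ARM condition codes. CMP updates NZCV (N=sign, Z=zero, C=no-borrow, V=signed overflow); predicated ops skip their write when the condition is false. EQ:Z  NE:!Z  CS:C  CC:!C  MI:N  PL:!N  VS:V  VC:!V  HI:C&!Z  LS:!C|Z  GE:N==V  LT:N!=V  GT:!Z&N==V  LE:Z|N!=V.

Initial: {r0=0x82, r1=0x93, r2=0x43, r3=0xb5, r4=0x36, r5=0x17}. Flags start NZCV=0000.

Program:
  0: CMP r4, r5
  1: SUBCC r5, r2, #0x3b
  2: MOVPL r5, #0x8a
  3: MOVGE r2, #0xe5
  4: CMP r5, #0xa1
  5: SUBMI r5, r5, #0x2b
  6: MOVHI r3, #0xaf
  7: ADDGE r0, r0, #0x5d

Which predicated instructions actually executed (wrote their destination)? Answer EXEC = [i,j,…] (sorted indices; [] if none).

EXEC = [2,3,5]

0: ✓ CMP  NZCV=0010
1: · SUBCC
2: ✓ MOVPL  r5←0x8a
3: ✓ MOVGE  r2←0xe5
4: ✓ CMP  NZCV=1000
5: ✓ SUBMI  r5←0x5f
6: · MOVHI
7: · ADDGE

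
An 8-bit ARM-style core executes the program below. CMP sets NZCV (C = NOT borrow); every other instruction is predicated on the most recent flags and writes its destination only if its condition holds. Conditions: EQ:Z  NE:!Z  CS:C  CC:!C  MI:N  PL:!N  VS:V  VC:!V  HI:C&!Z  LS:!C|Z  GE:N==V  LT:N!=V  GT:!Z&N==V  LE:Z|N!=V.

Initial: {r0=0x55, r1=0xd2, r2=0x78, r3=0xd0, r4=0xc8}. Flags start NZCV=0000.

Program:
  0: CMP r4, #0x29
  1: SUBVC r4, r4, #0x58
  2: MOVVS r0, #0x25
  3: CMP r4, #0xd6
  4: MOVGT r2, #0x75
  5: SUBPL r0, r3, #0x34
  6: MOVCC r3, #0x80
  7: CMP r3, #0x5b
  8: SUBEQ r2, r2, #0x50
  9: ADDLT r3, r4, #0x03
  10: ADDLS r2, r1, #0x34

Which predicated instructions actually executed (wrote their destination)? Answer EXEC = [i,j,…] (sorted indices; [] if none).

[0] flags=1010 → (cmp)
[1] flags=1010 VC?T → r4=0x70
[2] flags=1010 VS?F → skip
[3] flags=1001 → (cmp)
[4] flags=1001 GT?T → r2=0x75
[5] flags=1001 PL?F → skip
[6] flags=1001 CC?T → r3=0x80
[7] flags=0011 → (cmp)
[8] flags=0011 EQ?F → skip
[9] flags=0011 LT?T → r3=0x73
[10] flags=0011 LS?F → skip

EXEC = [1,4,6,9]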